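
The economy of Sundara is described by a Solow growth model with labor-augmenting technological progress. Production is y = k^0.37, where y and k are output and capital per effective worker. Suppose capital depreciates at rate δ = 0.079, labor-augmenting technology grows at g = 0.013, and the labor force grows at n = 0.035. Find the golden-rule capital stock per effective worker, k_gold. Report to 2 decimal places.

The effective depreciation rate is n + g + δ = 0.035 + 0.013 + 0.079 = 0.127.
Maximizing c = f(k) − (n+g+δ)·k gives f'(k) = n+g+δ, i.e. 0.37·k^(0.37−1) = 0.127, so k_gold = (0.37/0.127)^(1/0.63) ≈ 5.4593.

k_gold ≈ 5.46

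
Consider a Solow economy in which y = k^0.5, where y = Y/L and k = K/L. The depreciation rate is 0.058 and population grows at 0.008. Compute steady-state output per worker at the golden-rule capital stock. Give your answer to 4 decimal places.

The effective depreciation rate is n + δ = 0.008 + 0.058 = 0.066.
Maximizing c = f(k) − (n+δ)·k gives f'(k) = n+δ, i.e. 0.5·k^(0.5−1) = 0.066, so k_gold = (0.5/0.066)^(1/0.5) ≈ 57.3921.
Output: y_gold = k_gold^0.5 = 57.3921^0.5 ≈ 7.5758.

y_gold ≈ 7.5758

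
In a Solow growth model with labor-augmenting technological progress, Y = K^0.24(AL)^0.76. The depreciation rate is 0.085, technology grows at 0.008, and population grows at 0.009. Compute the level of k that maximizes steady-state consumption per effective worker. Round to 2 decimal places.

n + g + δ = 0.009 + 0.008 + 0.085 = 0.102.
At the golden rule the marginal product of capital equals n+g+δ: 0.24·k^(0.24−1) = 0.102. Solving, k_gold = (0.24/0.102)^(1/0.76) ≈ 3.0829.

k_gold ≈ 3.08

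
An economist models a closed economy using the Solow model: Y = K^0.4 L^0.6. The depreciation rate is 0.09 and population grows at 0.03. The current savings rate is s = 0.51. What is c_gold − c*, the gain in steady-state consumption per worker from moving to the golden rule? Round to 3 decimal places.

n + δ = 0.03 + 0.09 = 0.12.
Current steady state (s = 0.51): k* = (0.51/0.12)^(1/0.6) ≈ 11.1510, y* = 11.1510^0.4 ≈ 2.6238, c* = (1−0.51)·2.6238 ≈ 1.2856.
Setting f'(k) = n+δ gives 0.4·k^(0.4−1) = 0.12, hence k_gold = (0.4/0.12)^(1/0.6) ≈ 7.4381.
y_gold = 7.4381^0.4 ≈ 2.2314, c_gold = y_gold − 0.12·k_gold ≈ 1.3389.
Gain: Δc = 1.3389 − 1.2856 ≈ 0.0532.

Δc ≈ 0.053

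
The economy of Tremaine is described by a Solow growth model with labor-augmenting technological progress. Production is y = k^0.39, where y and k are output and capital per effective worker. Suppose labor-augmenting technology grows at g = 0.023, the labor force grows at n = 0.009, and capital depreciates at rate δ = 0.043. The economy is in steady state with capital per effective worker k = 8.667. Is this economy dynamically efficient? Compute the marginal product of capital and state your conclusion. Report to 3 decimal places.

The effective depreciation rate is n + g + δ = 0.009 + 0.023 + 0.043 = 0.075.
MPK = 0.39·k^(0.39−1) = 0.39·8.667^(-0.61) ≈ 0.1045.
MPK > 0.075, so the economy is dynamically efficient (under-saving).

dynamically efficient; MPK ≈ 0.104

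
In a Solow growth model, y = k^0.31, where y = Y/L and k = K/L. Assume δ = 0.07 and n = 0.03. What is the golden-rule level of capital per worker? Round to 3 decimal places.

k_gold ≈ 5.154

The effective depreciation rate is n + δ = 0.03 + 0.07 = 0.1.
Golden rule sets MPK = n+δ: 0.31·k^(0.31−1) = 0.1, so k_gold = (0.31/0.1)^(1/0.69) ≈ 5.1537.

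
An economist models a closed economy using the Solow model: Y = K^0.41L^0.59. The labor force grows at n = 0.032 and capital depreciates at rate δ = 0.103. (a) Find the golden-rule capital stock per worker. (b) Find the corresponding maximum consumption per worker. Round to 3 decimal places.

n + δ = 0.032 + 0.103 = 0.135.
Golden rule sets MPK = n+δ: 0.41·k^(0.41−1) = 0.135, so k_gold = (0.41/0.135)^(1/0.59) ≈ 6.5722.
y_gold = 6.5722^0.41 ≈ 2.1640; c_gold = y_gold − 0.135·k_gold ≈ 1.2768.

(a) k_gold ≈ 6.572; (b) c_gold ≈ 1.277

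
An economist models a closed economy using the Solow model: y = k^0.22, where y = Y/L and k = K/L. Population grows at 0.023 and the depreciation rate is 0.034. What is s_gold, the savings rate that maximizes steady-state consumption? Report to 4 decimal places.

Break-even investment rate: n + δ = 0.023 + 0.034 = 0.057.
At the golden rule MPK = n+δ, and in any Cobb-Douglas steady state s = (n+δ)·k/y = MPK·k/y = capital's share 0.22.

s_gold = 0.2200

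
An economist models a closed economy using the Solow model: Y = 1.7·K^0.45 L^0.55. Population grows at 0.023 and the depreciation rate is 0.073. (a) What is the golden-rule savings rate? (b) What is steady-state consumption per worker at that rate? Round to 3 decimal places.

The effective depreciation rate is n + δ = 0.023 + 0.073 = 0.096.
For Cobb-Douglas, s_gold equals capital's share: s_gold = 0.45.
At the golden rule the marginal product of capital equals n+δ: 0.45·1.7·k^(0.45−1) = 0.096. Solving, k_gold = (0.45·1.7/0.096)^(1/0.55) ≈ 43.5403.
y_gold = 1.7·43.5403^0.45 ≈ 9.2886; c_gold = (1−0.45)·y_gold ≈ 5.1087.

(a) s_gold = 0.450; (b) c_gold ≈ 5.109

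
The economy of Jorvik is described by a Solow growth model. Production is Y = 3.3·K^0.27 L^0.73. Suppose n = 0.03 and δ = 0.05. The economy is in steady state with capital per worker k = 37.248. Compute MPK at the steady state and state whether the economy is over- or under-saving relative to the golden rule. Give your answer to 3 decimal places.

over-saving; MPK ≈ 0.064

Break-even investment rate: n + δ = 0.03 + 0.05 = 0.08.
MPK = 0.27·3.3·k^(0.27−1) = 0.27·3.3·37.248^(-0.73) ≈ 0.0635.
MPK < 0.08, so the economy is dynamically inefficient (over-saving).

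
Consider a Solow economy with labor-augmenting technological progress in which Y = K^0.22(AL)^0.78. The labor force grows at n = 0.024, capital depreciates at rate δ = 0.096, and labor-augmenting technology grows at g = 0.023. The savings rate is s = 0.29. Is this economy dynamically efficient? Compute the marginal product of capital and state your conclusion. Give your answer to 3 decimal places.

dynamically inefficient; MPK ≈ 0.108

Capital per effective worker breaks even when investment replaces (n + g + δ)·k; here n + g + δ = 0.143.
Steady-state k*: s·k^0.22 = 0.143·k gives k* = (0.29/0.143)^(1/0.78) ≈ 2.4755.
MPK = 0.22·2.4755^(-0.78) ≈ 0.1085.
MPK < n+g+δ = 0.143, so the economy is dynamically inefficient (over-saving).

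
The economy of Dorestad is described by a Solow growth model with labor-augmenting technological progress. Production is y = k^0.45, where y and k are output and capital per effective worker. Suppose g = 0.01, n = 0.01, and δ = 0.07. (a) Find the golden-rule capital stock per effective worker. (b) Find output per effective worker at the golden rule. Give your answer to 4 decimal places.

(a) k_gold ≈ 18.6575; (b) y_gold ≈ 3.7315

Capital per effective worker breaks even when investment replaces (n + g + δ)·k; here n + g + δ = 0.09.
Setting f'(k) = n+g+δ gives 0.45·k^(0.45−1) = 0.09, hence k_gold = (0.45/0.09)^(1/0.55) ≈ 18.6575.
y_gold = 18.6575^0.45 ≈ 3.7315.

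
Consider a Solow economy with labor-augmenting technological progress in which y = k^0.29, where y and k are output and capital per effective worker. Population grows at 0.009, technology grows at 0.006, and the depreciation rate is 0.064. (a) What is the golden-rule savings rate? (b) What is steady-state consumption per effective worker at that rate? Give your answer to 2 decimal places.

(a) s_gold = 0.29; (b) c_gold ≈ 1.21

The effective depreciation rate is n + g + δ = 0.009 + 0.006 + 0.064 = 0.079.
For Cobb-Douglas, s_gold equals capital's share: s_gold = 0.29.
Golden rule sets MPK = n+g+δ: 0.29·k^(0.29−1) = 0.079, so k_gold = (0.29/0.079)^(1/0.71) ≈ 6.2438.
y_gold = 6.2438^0.29 ≈ 1.7009; c_gold = (1−0.29)·y_gold ≈ 1.2076.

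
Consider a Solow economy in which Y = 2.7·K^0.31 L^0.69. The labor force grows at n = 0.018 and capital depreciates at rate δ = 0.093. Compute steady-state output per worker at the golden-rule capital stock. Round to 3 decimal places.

n + δ = 0.018 + 0.093 = 0.111.
Setting f'(k) = n+δ gives 0.31·2.7·k^(0.31−1) = 0.111, hence k_gold = (0.31·2.7/0.111)^(1/0.69) ≈ 18.6895.
Output: y_gold = 2.7·k_gold^0.31 = 2.7·18.6895^0.31 ≈ 6.6920.

y_gold ≈ 6.692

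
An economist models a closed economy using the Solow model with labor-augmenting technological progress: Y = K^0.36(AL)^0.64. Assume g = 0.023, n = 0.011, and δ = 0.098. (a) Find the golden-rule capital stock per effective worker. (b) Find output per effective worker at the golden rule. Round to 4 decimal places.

(a) k_gold ≈ 4.7954; (b) y_gold ≈ 1.7583

The effective depreciation rate is n + g + δ = 0.011 + 0.023 + 0.098 = 0.132.
At the golden rule the marginal product of capital equals n+g+δ: 0.36·k^(0.36−1) = 0.132. Solving, k_gold = (0.36/0.132)^(1/0.64) ≈ 4.7954.
y_gold = 4.7954^0.36 ≈ 1.7583.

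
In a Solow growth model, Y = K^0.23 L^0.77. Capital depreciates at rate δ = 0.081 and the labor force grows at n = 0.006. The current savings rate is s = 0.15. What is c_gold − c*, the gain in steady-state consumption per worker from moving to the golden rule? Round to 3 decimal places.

Δc ≈ 0.029

Capital per worker breaks even when investment replaces (n + δ)·k; here n + δ = 0.087.
Current steady state (s = 0.15): k* = (0.15/0.087)^(1/0.77) ≈ 2.0288, y* = 2.0288^0.23 ≈ 1.1767, c* = (1−0.15)·1.1767 ≈ 1.0002.
Maximizing c = f(k) − (n+δ)·k gives f'(k) = n+δ, i.e. 0.23·k^(0.23−1) = 0.087, so k_gold = (0.23/0.087)^(1/0.77) ≈ 3.5345.
y_gold = 3.5345^0.23 ≈ 1.3369, c_gold = y_gold − 0.087·k_gold ≈ 1.0294.
Gain: Δc = 1.0294 − 1.0002 ≈ 0.0293.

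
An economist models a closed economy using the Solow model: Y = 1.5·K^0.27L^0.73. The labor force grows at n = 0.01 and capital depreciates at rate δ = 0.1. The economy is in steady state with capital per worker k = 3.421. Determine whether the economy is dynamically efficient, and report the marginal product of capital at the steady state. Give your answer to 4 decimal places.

dynamically efficient; MPK ≈ 0.1650

The effective depreciation rate is n + δ = 0.01 + 0.1 = 0.11.
MPK = 0.27·1.5·k^(0.27−1) = 0.27·1.5·3.421^(-0.73) ≈ 0.1650.
MPK > 0.11, so the economy is dynamically efficient (under-saving).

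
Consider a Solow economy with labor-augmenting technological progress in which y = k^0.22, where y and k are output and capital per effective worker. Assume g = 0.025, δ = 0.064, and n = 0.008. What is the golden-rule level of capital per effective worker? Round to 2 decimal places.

The effective depreciation rate is n + g + δ = 0.008 + 0.025 + 0.064 = 0.097.
Setting f'(k) = n+g+δ gives 0.22·k^(0.22−1) = 0.097, hence k_gold = (0.22/0.097)^(1/0.78) ≈ 2.8573.

k_gold ≈ 2.86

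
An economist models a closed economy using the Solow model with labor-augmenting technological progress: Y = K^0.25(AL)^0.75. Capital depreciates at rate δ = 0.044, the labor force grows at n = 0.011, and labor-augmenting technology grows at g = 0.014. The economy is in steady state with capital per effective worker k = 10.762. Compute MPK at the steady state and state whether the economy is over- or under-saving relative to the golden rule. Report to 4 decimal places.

Capital per effective worker breaks even when investment replaces (n + g + δ)·k; here n + g + δ = 0.069.
MPK = 0.25·k^(0.25−1) = 0.25·10.762^(-0.75) ≈ 0.0421.
MPK < 0.069, so the economy is dynamically inefficient (over-saving).

over-saving; MPK ≈ 0.0421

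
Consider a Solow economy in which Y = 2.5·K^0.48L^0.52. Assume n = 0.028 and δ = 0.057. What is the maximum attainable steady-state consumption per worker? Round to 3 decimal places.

Capital per worker breaks even when investment replaces (n + δ)·k; here n + δ = 0.085.
Maximizing c = f(k) − (n+δ)·k gives f'(k) = n+δ, i.e. 0.48·2.5·k^(0.48−1) = 0.085, so k_gold = (0.48·2.5/0.085)^(1/0.52) ≈ 162.5853.
y_gold = 2.5·162.5853^0.48 ≈ 28.7912.
c_gold = y_gold − (n+δ)·k_gold = 28.7912 − 0.085·162.5853 ≈ 14.9714.

c_gold ≈ 14.971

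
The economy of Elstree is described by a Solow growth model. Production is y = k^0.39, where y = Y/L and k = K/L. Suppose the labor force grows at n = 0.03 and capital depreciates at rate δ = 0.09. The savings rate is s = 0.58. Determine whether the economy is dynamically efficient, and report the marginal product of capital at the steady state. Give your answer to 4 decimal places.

dynamically inefficient; MPK ≈ 0.0807

Capital per worker breaks even when investment replaces (n + δ)·k; here n + δ = 0.12.
Steady-state k*: s·k^0.39 = 0.12·k gives k* = (0.58/0.12)^(1/0.61) ≈ 13.2348.
MPK = 0.39·13.2348^(-0.61) ≈ 0.0807.
MPK < n+δ = 0.12, so the economy is dynamically inefficient (over-saving).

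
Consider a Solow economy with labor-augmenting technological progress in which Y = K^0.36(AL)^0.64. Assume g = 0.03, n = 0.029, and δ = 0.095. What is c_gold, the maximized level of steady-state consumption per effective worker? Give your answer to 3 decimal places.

c_gold ≈ 1.032

The effective depreciation rate is n + g + δ = 0.029 + 0.03 + 0.095 = 0.154.
Maximizing c = f(k) − (n+g+δ)·k gives f'(k) = n+g+δ, i.e. 0.36·k^(0.36−1) = 0.154, so k_gold = (0.36/0.154)^(1/0.64) ≈ 3.7690.
y_gold = 3.7690^0.36 ≈ 1.6123.
c_gold = y_gold − (n+g+δ)·k_gold = 1.6123 − 0.154·3.7690 ≈ 1.0319.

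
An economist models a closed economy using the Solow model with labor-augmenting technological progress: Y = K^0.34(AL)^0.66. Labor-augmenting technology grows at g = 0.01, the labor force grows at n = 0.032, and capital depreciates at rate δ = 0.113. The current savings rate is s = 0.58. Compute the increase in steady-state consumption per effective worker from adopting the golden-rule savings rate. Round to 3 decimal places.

Δc ≈ 0.160

Break-even investment rate: n + g + δ = 0.032 + 0.01 + 0.113 = 0.155.
Current steady state (s = 0.58): k* = (0.58/0.155)^(1/0.66) ≈ 7.3846, y* = 7.3846^0.34 ≈ 1.9735, c* = (1−0.58)·1.9735 ≈ 0.8289.
Golden rule sets MPK = n+g+δ: 0.34·k^(0.34−1) = 0.155, so k_gold = (0.34/0.155)^(1/0.66) ≈ 3.2877.
y_gold = 3.2877^0.34 ≈ 1.4988, c_gold = y_gold − 0.155·k_gold ≈ 0.9892.
Gain: Δc = 0.9892 − 0.8289 ≈ 0.1603.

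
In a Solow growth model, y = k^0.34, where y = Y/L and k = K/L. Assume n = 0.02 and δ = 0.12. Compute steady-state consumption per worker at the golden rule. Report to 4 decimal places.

n + δ = 0.02 + 0.12 = 0.14.
Maximizing c = f(k) − (n+δ)·k gives f'(k) = n+δ, i.e. 0.34·k^(0.34−1) = 0.14, so k_gold = (0.34/0.14)^(1/0.66) ≈ 3.8359.
y_gold = 3.8359^0.34 ≈ 1.5795.
c_gold = y_gold − (n+δ)·k_gold = 1.5795 − 0.14·3.8359 ≈ 1.0425.

c_gold ≈ 1.0425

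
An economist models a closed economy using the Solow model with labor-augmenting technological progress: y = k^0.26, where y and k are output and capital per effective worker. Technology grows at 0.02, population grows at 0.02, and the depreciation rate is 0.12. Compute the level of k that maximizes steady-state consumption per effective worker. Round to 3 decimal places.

k_gold ≈ 1.927

Capital per effective worker breaks even when investment replaces (n + g + δ)·k; here n + g + δ = 0.16.
Maximizing c = f(k) − (n+g+δ)·k gives f'(k) = n+g+δ, i.e. 0.26·k^(0.26−1) = 0.16, so k_gold = (0.26/0.16)^(1/0.74) ≈ 1.9272.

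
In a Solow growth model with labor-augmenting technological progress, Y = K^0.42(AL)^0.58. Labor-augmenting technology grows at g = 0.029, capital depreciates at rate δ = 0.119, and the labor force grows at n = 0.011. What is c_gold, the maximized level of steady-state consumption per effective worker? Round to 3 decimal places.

c_gold ≈ 1.172

Capital per effective worker breaks even when investment replaces (n + g + δ)·k; here n + g + δ = 0.159.
Golden rule sets MPK = n+g+δ: 0.42·k^(0.42−1) = 0.159, so k_gold = (0.42/0.159)^(1/0.58) ≈ 5.3374.
y_gold = 5.3374^0.42 ≈ 2.0206.
c_gold = y_gold − (n+g+δ)·k_gold = 2.0206 − 0.159·5.3374 ≈ 1.1719.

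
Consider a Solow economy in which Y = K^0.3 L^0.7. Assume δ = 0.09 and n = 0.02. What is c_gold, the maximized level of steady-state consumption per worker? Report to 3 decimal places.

c_gold ≈ 1.076

The effective depreciation rate is n + δ = 0.02 + 0.09 = 0.11.
Golden rule sets MPK = n+δ: 0.3·k^(0.3−1) = 0.11, so k_gold = (0.3/0.11)^(1/0.7) ≈ 4.1925.
y_gold = 4.1925^0.3 ≈ 1.5372.
c_gold = y_gold − (n+δ)·k_gold = 1.5372 − 0.11·4.1925 ≈ 1.0761.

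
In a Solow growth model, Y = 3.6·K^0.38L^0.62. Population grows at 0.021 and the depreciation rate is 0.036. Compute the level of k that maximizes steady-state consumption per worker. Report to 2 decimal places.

k_gold ≈ 168.32

Capital per worker breaks even when investment replaces (n + δ)·k; here n + δ = 0.057.
Setting f'(k) = n+δ gives 0.38·3.6·k^(0.38−1) = 0.057, hence k_gold = (0.38·3.6/0.057)^(1/0.62) ≈ 168.3244.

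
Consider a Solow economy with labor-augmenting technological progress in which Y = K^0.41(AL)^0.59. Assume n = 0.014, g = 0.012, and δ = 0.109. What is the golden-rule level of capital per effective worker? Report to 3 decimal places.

k_gold ≈ 6.572

Capital per effective worker breaks even when investment replaces (n + g + δ)·k; here n + g + δ = 0.135.
At the golden rule the marginal product of capital equals n+g+δ: 0.41·k^(0.41−1) = 0.135. Solving, k_gold = (0.41/0.135)^(1/0.59) ≈ 6.5722.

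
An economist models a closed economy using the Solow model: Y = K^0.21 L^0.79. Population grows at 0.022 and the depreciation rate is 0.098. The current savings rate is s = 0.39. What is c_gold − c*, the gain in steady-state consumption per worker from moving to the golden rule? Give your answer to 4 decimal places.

Δc ≈ 0.0823

n + δ = 0.022 + 0.098 = 0.12.
Current steady state (s = 0.39): k* = (0.39/0.12)^(1/0.79) ≈ 4.4458, y* = 4.4458^0.21 ≈ 1.3680, c* = (1−0.39)·1.3680 ≈ 0.8344.
At the golden rule the marginal product of capital equals n+δ: 0.21·k^(0.21−1) = 0.12. Solving, k_gold = (0.21/0.12)^(1/0.79) ≈ 2.0307.
y_gold = 2.0307^0.21 ≈ 1.1604, c_gold = y_gold − 0.12·k_gold ≈ 0.9167.
Gain: Δc = 0.9167 − 0.8344 ≈ 0.0823.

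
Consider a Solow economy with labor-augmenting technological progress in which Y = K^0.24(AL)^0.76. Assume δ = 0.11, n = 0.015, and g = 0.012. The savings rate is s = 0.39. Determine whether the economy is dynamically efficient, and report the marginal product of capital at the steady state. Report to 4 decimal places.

Capital per effective worker breaks even when investment replaces (n + g + δ)·k; here n + g + δ = 0.137.
Steady-state k*: s·k^0.24 = 0.137·k gives k* = (0.39/0.137)^(1/0.76) ≈ 3.9611.
MPK = 0.24·3.9611^(-0.76) ≈ 0.0843.
MPK < n+g+δ = 0.137, so the economy is dynamically inefficient (over-saving).

dynamically inefficient; MPK ≈ 0.0843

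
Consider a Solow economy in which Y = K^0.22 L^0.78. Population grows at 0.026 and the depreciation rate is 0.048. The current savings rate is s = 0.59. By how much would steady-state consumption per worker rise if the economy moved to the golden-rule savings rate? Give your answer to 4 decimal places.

Δc ≈ 0.3243

n + δ = 0.026 + 0.048 = 0.074.
Current steady state (s = 0.59): k* = (0.59/0.074)^(1/0.78) ≈ 14.3194, y* = 14.3194^0.22 ≈ 1.7960, c* = (1−0.59)·1.7960 ≈ 0.7364.
At the golden rule the marginal product of capital equals n+δ: 0.22·k^(0.22−1) = 0.074. Solving, k_gold = (0.22/0.074)^(1/0.78) ≈ 4.0425.
y_gold = 4.0425^0.22 ≈ 1.3598, c_gold = y_gold − 0.074·k_gold ≈ 1.0606.
Gain: Δc = 1.0606 − 0.7364 ≈ 0.3243.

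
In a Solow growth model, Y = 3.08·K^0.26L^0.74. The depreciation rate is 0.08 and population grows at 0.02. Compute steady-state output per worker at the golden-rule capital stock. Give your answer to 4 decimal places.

n + δ = 0.02 + 0.08 = 0.1.
Golden rule sets MPK = n+δ: 0.26·3.08·k^(0.26−1) = 0.1, so k_gold = (0.26·3.08/0.1)^(1/0.74) ≈ 16.6333.
Output: y_gold = 3.08·k_gold^0.26 = 3.08·16.6333^0.26 ≈ 6.3974.

y_gold ≈ 6.3974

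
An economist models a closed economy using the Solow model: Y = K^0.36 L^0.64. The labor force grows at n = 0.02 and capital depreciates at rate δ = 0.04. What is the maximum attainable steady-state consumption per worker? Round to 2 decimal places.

c_gold ≈ 1.75

Capital per worker breaks even when investment replaces (n + δ)·k; here n + δ = 0.06.
Golden rule sets MPK = n+δ: 0.36·k^(0.36−1) = 0.06, so k_gold = (0.36/0.06)^(1/0.64) ≈ 16.4385.
y_gold = 16.4385^0.36 ≈ 2.7397.
c_gold = y_gold − (n+δ)·k_gold = 2.7397 − 0.06·16.4385 ≈ 1.7534.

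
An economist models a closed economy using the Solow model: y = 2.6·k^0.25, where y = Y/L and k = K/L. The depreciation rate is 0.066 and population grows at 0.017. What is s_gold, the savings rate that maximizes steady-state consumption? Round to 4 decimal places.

Capital per worker breaks even when investment replaces (n + δ)·k; here n + δ = 0.083.
At the golden rule MPK = n+δ, and in any Cobb-Douglas steady state s = (n+δ)·k/y = MPK·k/y = capital's share 0.25.

s_gold = 0.2500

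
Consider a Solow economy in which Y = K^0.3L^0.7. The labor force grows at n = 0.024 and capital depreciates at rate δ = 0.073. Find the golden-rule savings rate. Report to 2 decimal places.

s_gold = 0.30

Break-even investment rate: n + δ = 0.024 + 0.073 = 0.097.
At the golden rule MPK = n+δ, and in any Cobb-Douglas steady state s = (n+δ)·k/y = MPK·k/y = capital's share 0.3.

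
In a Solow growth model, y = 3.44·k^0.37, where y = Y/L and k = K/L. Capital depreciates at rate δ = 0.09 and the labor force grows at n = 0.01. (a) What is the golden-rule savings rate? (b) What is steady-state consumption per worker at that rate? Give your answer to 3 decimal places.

(a) s_gold = 0.370; (b) c_gold ≈ 9.654

Break-even investment rate: n + δ = 0.01 + 0.09 = 0.1.
For Cobb-Douglas, s_gold equals capital's share: s_gold = 0.37.
At the golden rule the marginal product of capital equals n+δ: 0.37·3.44·k^(0.37−1) = 0.1. Solving, k_gold = (0.37·3.44/0.1)^(1/0.63) ≈ 56.7006.
y_gold = 3.44·56.7006^0.37 ≈ 15.3245; c_gold = (1−0.37)·y_gold ≈ 9.6544.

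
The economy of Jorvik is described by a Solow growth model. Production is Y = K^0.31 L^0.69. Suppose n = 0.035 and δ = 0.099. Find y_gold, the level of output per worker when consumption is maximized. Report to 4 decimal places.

Capital per worker breaks even when investment replaces (n + δ)·k; here n + δ = 0.134.
Maximizing c = f(k) − (n+δ)·k gives f'(k) = n+δ, i.e. 0.31·k^(0.31−1) = 0.134, so k_gold = (0.31/0.134)^(1/0.69) ≈ 3.3722.
Output: y_gold = k_gold^0.31 = 3.3722^0.31 ≈ 1.4576.

y_gold ≈ 1.4576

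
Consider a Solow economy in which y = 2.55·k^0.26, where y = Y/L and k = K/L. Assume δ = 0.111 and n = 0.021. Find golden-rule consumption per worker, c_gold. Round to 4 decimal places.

c_gold ≈ 3.3270

Capital per worker breaks even when investment replaces (n + δ)·k; here n + δ = 0.132.
Setting f'(k) = n+δ gives 0.26·2.55·k^(0.26−1) = 0.132, hence k_gold = (0.26·2.55/0.132)^(1/0.74) ≈ 8.8556.
y_gold = 2.55·8.8556^0.26 ≈ 4.4959.
c_gold = y_gold − (n+δ)·k_gold = 4.4959 − 0.132·8.8556 ≈ 3.3270.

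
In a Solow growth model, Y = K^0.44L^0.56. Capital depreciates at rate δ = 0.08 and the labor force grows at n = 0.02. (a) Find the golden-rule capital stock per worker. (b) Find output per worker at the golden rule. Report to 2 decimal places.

(a) k_gold ≈ 14.09; (b) y_gold ≈ 3.20

n + δ = 0.02 + 0.08 = 0.1.
Golden rule sets MPK = n+δ: 0.44·k^(0.44−1) = 0.1, so k_gold = (0.44/0.1)^(1/0.56) ≈ 14.0936.
y_gold = 14.0936^0.44 ≈ 3.2031.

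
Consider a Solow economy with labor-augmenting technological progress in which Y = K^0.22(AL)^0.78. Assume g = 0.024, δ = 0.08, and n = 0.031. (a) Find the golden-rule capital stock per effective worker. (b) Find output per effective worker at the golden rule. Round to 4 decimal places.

(a) k_gold ≈ 1.8703; (b) y_gold ≈ 1.1477

Break-even investment rate: n + g + δ = 0.031 + 0.024 + 0.08 = 0.135.
Golden rule sets MPK = n+g+δ: 0.22·k^(0.22−1) = 0.135, so k_gold = (0.22/0.135)^(1/0.78) ≈ 1.8703.
y_gold = 1.8703^0.22 ≈ 1.1477.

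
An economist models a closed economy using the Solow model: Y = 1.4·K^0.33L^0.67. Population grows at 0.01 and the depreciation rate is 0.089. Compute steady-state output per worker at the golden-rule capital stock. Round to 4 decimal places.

y_gold ≈ 2.9898

Capital per worker breaks even when investment replaces (n + δ)·k; here n + δ = 0.099.
Setting f'(k) = n+δ gives 0.33·1.4·k^(0.33−1) = 0.099, hence k_gold = (0.33·1.4/0.099)^(1/0.67) ≈ 9.9659.
Output: y_gold = 1.4·k_gold^0.33 = 1.4·9.9659^0.33 ≈ 2.9898.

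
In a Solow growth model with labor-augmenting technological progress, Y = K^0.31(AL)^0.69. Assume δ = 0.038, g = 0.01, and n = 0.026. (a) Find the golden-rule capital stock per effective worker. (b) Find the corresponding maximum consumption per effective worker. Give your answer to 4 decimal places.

Break-even investment rate: n + g + δ = 0.026 + 0.01 + 0.038 = 0.074.
At the golden rule the marginal product of capital equals n+g+δ: 0.31·k^(0.31−1) = 0.074. Solving, k_gold = (0.31/0.074)^(1/0.69) ≈ 7.9733.
y_gold = 7.9733^0.31 ≈ 1.9033; c_gold = y_gold − 0.074·k_gold ≈ 1.3133.

(a) k_gold ≈ 7.9733; (b) c_gold ≈ 1.3133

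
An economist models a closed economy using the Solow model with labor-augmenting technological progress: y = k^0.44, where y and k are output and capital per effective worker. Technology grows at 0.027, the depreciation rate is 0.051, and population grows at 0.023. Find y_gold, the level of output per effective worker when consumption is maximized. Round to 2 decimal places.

Capital per effective worker breaks even when investment replaces (n + g + δ)·k; here n + g + δ = 0.101.
Golden rule sets MPK = n+g+δ: 0.44·k^(0.44−1) = 0.101, so k_gold = (0.44/0.101)^(1/0.56) ≈ 13.8454.
Output: y_gold = k_gold^0.44 = 13.8454^0.44 ≈ 3.1782.

y_gold ≈ 3.18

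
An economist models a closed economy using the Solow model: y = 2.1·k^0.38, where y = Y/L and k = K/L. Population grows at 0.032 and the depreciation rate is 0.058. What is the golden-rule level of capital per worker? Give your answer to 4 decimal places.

k_gold ≈ 33.7789

The effective depreciation rate is n + δ = 0.032 + 0.058 = 0.09.
Golden rule sets MPK = n+δ: 0.38·2.1·k^(0.38−1) = 0.09, so k_gold = (0.38·2.1/0.09)^(1/0.62) ≈ 33.7789.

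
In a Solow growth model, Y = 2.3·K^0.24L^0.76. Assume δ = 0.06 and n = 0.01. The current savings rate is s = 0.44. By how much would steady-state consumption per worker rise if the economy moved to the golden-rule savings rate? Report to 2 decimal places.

Δc ≈ 0.36

n + δ = 0.01 + 0.06 = 0.07.
Current steady state (s = 0.44): k* = (0.44·2.3/0.07)^(1/0.76) ≈ 33.6066, y* = 2.3·33.6066^0.24 ≈ 5.3465, c* = (1−0.44)·5.3465 ≈ 2.9940.
Maximizing c = f(k) − (n+δ)·k gives f'(k) = n+δ, i.e. 0.24·2.3·k^(0.24−1) = 0.07, so k_gold = (0.24·2.3/0.07)^(1/0.76) ≈ 15.1375.
y_gold = 2.3·15.1375^0.24 ≈ 4.4151, c_gold = y_gold − 0.07·k_gold ≈ 3.3555.
Gain: Δc = 3.3555 − 2.9940 ≈ 0.3614.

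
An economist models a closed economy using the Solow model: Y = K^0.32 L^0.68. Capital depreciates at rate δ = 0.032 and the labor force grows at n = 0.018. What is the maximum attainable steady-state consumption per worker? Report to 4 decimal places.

Capital per worker breaks even when investment replaces (n + δ)·k; here n + δ = 0.05.
At the golden rule the marginal product of capital equals n+δ: 0.32·k^(0.32−1) = 0.05. Solving, k_gold = (0.32/0.05)^(1/0.68) ≈ 15.3306.
y_gold = 15.3306^0.32 ≈ 2.3954.
c_gold = y_gold − (n+δ)·k_gold = 2.3954 − 0.05·15.3306 ≈ 1.6289.

c_gold ≈ 1.6289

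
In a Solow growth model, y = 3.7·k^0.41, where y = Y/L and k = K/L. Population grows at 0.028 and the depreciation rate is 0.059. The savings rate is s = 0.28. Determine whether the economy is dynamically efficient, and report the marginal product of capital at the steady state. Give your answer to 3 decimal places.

Break-even investment rate: n + δ = 0.028 + 0.059 = 0.087.
Steady-state k*: s·A·k^0.41 = 0.087·k gives k* = (0.28·3.7/0.087)^(1/0.59) ≈ 66.5976.
MPK = 0.41·3.7·66.5976^(-0.59) ≈ 0.1274.
MPK > n+δ = 0.087, so the economy is dynamically efficient (under-saving).

dynamically efficient; MPK ≈ 0.127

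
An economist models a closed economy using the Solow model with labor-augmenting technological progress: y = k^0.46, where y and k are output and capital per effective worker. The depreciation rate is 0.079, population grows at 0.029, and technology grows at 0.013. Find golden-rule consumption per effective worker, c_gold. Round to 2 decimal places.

c_gold ≈ 1.68

n + g + δ = 0.029 + 0.013 + 0.079 = 0.121.
Setting f'(k) = n+g+δ gives 0.46·k^(0.46−1) = 0.121, hence k_gold = (0.46/0.121)^(1/0.54) ≈ 11.8583.
y_gold = 11.8583^0.46 ≈ 3.1193.
c_gold = y_gold − (n+g+δ)·k_gold = 3.1193 − 0.121·11.8583 ≈ 1.6844.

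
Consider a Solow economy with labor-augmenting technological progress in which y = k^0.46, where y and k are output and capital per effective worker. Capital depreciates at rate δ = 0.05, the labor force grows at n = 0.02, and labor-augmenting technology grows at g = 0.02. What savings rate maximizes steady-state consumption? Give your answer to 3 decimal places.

n + g + δ = 0.02 + 0.02 + 0.05 = 0.09.
At the golden rule MPK = n+g+δ, and in any Cobb-Douglas steady state s = (n+g+δ)·k/y = MPK·k/y = capital's share 0.46.

s_gold = 0.460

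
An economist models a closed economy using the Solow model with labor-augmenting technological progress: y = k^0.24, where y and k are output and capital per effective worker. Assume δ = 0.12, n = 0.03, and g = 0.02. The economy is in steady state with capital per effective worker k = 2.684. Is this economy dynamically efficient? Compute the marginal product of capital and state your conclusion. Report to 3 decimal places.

dynamically inefficient; MPK ≈ 0.113

The effective depreciation rate is n + g + δ = 0.03 + 0.02 + 0.12 = 0.17.
MPK = 0.24·k^(0.24−1) = 0.24·2.684^(-0.76) ≈ 0.1133.
MPK < 0.17, so the economy is dynamically inefficient (over-saving).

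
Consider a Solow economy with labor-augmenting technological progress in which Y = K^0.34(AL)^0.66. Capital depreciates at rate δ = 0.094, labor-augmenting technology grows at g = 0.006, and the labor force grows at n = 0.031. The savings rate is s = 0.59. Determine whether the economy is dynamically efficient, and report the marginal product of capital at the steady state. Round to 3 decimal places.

Capital per effective worker breaks even when investment replaces (n + g + δ)·k; here n + g + δ = 0.131.
Steady-state k*: s·k^0.34 = 0.131·k gives k* = (0.59/0.131)^(1/0.66) ≈ 9.7785.
MPK = 0.34·9.7785^(-0.66) ≈ 0.0755.
MPK < n+g+δ = 0.131, so the economy is dynamically inefficient (over-saving).

dynamically inefficient; MPK ≈ 0.075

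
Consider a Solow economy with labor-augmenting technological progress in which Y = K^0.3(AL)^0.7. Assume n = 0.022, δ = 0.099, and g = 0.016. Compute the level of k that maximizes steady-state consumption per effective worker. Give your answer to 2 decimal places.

The effective depreciation rate is n + g + δ = 0.022 + 0.016 + 0.099 = 0.137.
At the golden rule the marginal product of capital equals n+g+δ: 0.3·k^(0.3−1) = 0.137. Solving, k_gold = (0.3/0.137)^(1/0.7) ≈ 3.0640.

k_gold ≈ 3.06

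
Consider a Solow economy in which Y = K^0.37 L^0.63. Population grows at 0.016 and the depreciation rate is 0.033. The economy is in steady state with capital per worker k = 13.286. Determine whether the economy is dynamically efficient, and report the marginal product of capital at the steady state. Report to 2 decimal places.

n + δ = 0.016 + 0.033 = 0.049.
MPK = 0.37·k^(0.37−1) = 0.37·13.286^(-0.63) ≈ 0.0725.
MPK > 0.049, so the economy is dynamically efficient (under-saving).

dynamically efficient; MPK ≈ 0.07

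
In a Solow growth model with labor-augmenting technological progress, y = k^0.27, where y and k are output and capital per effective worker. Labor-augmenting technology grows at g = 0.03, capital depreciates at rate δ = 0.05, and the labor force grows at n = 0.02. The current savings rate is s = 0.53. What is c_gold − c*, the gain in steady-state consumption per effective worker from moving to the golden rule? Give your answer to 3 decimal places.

n + g + δ = 0.02 + 0.03 + 0.05 = 0.1.
Current steady state (s = 0.53): k* = (0.53/0.1)^(1/0.73) ≈ 9.8211, y* = 9.8211^0.27 ≈ 1.8530, c* = (1−0.53)·1.8530 ≈ 0.8709.
Maximizing c = f(k) − (n+g+δ)·k gives f'(k) = n+g+δ, i.e. 0.27·k^(0.27−1) = 0.1, so k_gold = (0.27/0.1)^(1/0.73) ≈ 3.8986.
y_gold = 3.8986^0.27 ≈ 1.4439, c_gold = y_gold − 0.1·k_gold ≈ 1.0541.
Gain: Δc = 1.0541 − 0.8709 ≈ 0.1831.

Δc ≈ 0.183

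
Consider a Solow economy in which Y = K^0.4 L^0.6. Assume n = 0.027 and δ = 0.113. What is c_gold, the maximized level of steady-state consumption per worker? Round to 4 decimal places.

c_gold ≈ 1.2081

Break-even investment rate: n + δ = 0.027 + 0.113 = 0.14.
At the golden rule the marginal product of capital equals n+δ: 0.4·k^(0.4−1) = 0.14. Solving, k_gold = (0.4/0.14)^(1/0.6) ≈ 5.7529.
y_gold = 5.7529^0.4 ≈ 2.0135.
c_gold = y_gold − (n+δ)·k_gold = 2.0135 − 0.14·5.7529 ≈ 1.2081.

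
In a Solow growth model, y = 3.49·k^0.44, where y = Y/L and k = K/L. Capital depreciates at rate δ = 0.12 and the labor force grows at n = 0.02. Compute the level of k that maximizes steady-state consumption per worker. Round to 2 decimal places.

n + δ = 0.02 + 0.12 = 0.14.
Maximizing c = f(k) − (n+δ)·k gives f'(k) = n+δ, i.e. 0.44·3.49·k^(0.44−1) = 0.14, so k_gold = (0.44·3.49/0.14)^(1/0.56) ≈ 72.0130.

k_gold ≈ 72.01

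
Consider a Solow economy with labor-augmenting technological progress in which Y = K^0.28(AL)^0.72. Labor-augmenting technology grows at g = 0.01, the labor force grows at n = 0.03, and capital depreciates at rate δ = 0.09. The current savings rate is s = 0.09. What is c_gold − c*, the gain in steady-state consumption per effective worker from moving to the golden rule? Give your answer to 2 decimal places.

Δc ≈ 0.18

Capital per effective worker breaks even when investment replaces (n + g + δ)·k; here n + g + δ = 0.13.
Current steady state (s = 0.09): k* = (0.09/0.13)^(1/0.72) ≈ 0.6001, y* = 0.6001^0.28 ≈ 0.8668, c* = (1−0.09)·0.8668 ≈ 0.7887.
Golden rule sets MPK = n+g+δ: 0.28·k^(0.28−1) = 0.13, so k_gold = (0.28/0.13)^(1/0.72) ≈ 2.9027.
y_gold = 2.9027^0.28 ≈ 1.3477, c_gold = y_gold − 0.13·k_gold ≈ 0.9703.
Gain: Δc = 0.9703 − 0.7887 ≈ 0.1816.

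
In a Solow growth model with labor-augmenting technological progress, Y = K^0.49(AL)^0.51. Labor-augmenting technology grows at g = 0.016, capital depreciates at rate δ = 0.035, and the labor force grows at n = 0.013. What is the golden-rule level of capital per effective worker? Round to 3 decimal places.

k_gold ≈ 54.121

Capital per effective worker breaks even when investment replaces (n + g + δ)·k; here n + g + δ = 0.064.
Maximizing c = f(k) − (n+g+δ)·k gives f'(k) = n+g+δ, i.e. 0.49·k^(0.49−1) = 0.064, so k_gold = (0.49/0.064)^(1/0.51) ≈ 54.1209.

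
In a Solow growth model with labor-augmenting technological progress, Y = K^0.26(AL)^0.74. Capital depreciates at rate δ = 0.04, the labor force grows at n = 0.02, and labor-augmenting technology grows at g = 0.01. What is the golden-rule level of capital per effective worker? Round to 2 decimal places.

Break-even investment rate: n + g + δ = 0.02 + 0.01 + 0.04 = 0.07.
At the golden rule the marginal product of capital equals n+g+δ: 0.26·k^(0.26−1) = 0.07. Solving, k_gold = (0.26/0.07)^(1/0.74) ≈ 5.8898.

k_gold ≈ 5.89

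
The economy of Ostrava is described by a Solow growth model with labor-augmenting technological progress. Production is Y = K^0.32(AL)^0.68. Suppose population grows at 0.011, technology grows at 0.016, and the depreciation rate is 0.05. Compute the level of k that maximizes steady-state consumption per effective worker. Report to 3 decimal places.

k_gold ≈ 8.124

n + g + δ = 0.011 + 0.016 + 0.05 = 0.077.
At the golden rule the marginal product of capital equals n+g+δ: 0.32·k^(0.32−1) = 0.077. Solving, k_gold = (0.32/0.077)^(1/0.68) ≈ 8.1244.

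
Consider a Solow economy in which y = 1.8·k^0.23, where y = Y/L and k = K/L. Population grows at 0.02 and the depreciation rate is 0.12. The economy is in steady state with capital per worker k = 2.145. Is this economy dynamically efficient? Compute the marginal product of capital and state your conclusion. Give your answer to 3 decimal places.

dynamically efficient; MPK ≈ 0.230

The effective depreciation rate is n + δ = 0.02 + 0.12 = 0.14.
MPK = 0.23·1.8·k^(0.23−1) = 0.23·1.8·2.145^(-0.77) ≈ 0.2300.
MPK > 0.14, so the economy is dynamically efficient (under-saving).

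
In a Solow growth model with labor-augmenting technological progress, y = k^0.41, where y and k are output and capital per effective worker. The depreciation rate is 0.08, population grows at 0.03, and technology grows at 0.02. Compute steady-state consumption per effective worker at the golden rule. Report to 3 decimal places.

The effective depreciation rate is n + g + δ = 0.03 + 0.02 + 0.08 = 0.13.
Setting f'(k) = n+g+δ gives 0.41·k^(0.41−1) = 0.13, hence k_gold = (0.41/0.13)^(1/0.59) ≈ 7.0064.
y_gold = 7.0064^0.41 ≈ 2.2215.
c_gold = y_gold − (n+g+δ)·k_gold = 2.2215 − 0.13·7.0064 ≈ 1.3107.

c_gold ≈ 1.311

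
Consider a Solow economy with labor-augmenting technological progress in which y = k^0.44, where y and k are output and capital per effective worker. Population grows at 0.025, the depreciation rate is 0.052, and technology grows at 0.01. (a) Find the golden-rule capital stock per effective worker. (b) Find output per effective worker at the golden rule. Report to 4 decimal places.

(a) k_gold ≈ 18.0727; (b) y_gold ≈ 3.5735

Capital per effective worker breaks even when investment replaces (n + g + δ)·k; here n + g + δ = 0.087.
At the golden rule the marginal product of capital equals n+g+δ: 0.44·k^(0.44−1) = 0.087. Solving, k_gold = (0.44/0.087)^(1/0.56) ≈ 18.0727.
y_gold = 18.0727^0.44 ≈ 3.5735.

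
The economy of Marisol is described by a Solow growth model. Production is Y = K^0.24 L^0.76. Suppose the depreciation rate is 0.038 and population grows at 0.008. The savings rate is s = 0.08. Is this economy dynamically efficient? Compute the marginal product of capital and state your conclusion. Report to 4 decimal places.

dynamically efficient; MPK ≈ 0.1380

Break-even investment rate: n + δ = 0.008 + 0.038 = 0.046.
Steady-state k*: s·k^0.24 = 0.046·k gives k* = (0.08/0.046)^(1/0.76) ≈ 2.0712.
MPK = 0.24·2.0712^(-0.76) ≈ 0.1380.
MPK > n+δ = 0.046, so the economy is dynamically efficient (under-saving).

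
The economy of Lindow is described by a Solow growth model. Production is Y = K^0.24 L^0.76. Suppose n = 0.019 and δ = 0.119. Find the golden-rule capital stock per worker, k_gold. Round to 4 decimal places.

The effective depreciation rate is n + δ = 0.019 + 0.119 = 0.138.
At the golden rule the marginal product of capital equals n+δ: 0.24·k^(0.24−1) = 0.138. Solving, k_gold = (0.24/0.138)^(1/0.76) ≈ 2.0712.

k_gold ≈ 2.0712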